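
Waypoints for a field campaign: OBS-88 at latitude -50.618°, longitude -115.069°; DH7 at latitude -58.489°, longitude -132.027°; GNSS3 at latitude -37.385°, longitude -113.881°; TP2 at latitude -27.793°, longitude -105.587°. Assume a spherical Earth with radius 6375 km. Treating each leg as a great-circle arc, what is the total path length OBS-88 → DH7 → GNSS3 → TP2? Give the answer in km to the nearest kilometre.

OBS-88→DH7: c = 0.218796 rad, d = 1394.82 km
DH7→GNSS3: c = 0.421994 rad, d = 2690.21 km
GNSS3→TP2: c = 0.206924 rad, d = 1319.14 km
Total = 1394.82 + 2690.21 + 1319.14 = 5404.17 km

5404 km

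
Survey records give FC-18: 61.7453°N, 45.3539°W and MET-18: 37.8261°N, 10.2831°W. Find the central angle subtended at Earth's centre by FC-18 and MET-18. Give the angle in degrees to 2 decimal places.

32.20°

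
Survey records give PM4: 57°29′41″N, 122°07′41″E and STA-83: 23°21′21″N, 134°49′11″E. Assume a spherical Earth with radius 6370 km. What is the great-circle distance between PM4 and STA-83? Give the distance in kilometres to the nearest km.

PM4: φ = +57.49472°, λ = +122.12806°
STA-83: φ = +23.35583°, λ = +134.81972°
Δφ = -34.1389°,  Δλ = 12.6917°
a = sin²(Δφ/2) + cos φ₁ cos φ₂ sin²(Δλ/2) = 0.092187
c = 2·arcsin(√a) = 0.616987 rad = 35.3507°
d = R·c = 6370 × 0.616987 = 3930.2 km

3930 km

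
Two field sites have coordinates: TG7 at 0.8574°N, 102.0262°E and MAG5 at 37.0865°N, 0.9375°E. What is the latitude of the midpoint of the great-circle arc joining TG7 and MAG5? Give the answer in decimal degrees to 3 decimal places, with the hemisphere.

28.191°N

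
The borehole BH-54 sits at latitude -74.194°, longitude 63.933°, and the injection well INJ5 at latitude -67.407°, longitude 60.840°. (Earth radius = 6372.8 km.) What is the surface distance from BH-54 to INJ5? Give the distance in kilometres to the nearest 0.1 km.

763.1 km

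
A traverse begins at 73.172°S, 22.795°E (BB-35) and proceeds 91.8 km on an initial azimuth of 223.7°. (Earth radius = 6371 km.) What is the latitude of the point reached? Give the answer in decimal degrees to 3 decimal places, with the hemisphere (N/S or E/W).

73.759°S

δ = d/R = 91.8/6371 = 0.014409 rad
φ₂ = arcsin(sin φ₁ cos δ + cos φ₁ sin δ cos θ)
   = arcsin(-0.95718·0.99990 + 0.28950·0.01441·-0.72297) = -73.75914°
λ₂ = λ₁ + atan2(sin θ sin δ cos φ₁, cos δ − sin φ₁ sin φ₂) = 20.75522°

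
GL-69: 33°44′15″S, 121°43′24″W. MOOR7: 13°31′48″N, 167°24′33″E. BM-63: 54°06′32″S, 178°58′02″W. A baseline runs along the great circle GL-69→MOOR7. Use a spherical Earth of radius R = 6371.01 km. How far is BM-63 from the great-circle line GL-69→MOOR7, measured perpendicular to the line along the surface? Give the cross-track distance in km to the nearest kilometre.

4475 km

GL-69: φ = -33.73750°, λ = -121.72333°
MOOR7: φ = +13.53000°, λ = +167.40917°
BM-63: φ = -54.10889°, λ = -178.96722°
δ₁₃ = central angle GL-69→BM-63 = 0.776006 rad  (haversine)
θ₁₃ = bearing GL-69→BM-63 = 224.739°,  θ₁₂ = bearing GL-69→MOOR7 = 292.022°
dₓₜ = R·arcsin(sin δ₁₃ · sin(θ₁₃ − θ₁₂)) = 6371.01·arcsin(0.70043·sin(-67.283°)) = -4475.386 km
|dₓₜ| = 4475.386 km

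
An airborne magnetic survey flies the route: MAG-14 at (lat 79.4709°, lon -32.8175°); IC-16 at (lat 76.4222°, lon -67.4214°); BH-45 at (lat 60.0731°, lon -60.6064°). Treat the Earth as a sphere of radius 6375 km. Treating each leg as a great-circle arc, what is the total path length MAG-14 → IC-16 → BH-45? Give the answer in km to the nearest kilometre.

MAG-14→IC-16: c = 0.134298 rad, d = 856.15 km
IC-16→BH-45: c = 0.288271 rad, d = 1837.73 km
Total = 856.15 + 1837.73 = 2693.87 km

2694 km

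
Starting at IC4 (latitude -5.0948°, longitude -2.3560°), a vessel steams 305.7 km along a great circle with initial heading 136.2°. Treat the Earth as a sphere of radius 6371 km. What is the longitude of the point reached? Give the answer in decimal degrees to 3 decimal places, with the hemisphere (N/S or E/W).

0.439°W

δ = d/R = 305.7/6371 = 0.047983 rad
φ₂ = arcsin(sin φ₁ cos δ + cos φ₁ sin δ cos θ)
   = arcsin(-0.08880·0.99885 + 0.99605·0.04796·-0.72176) = -7.07589°
λ₂ = λ₁ + atan2(sin θ sin δ cos φ₁, cos δ − sin φ₁ sin φ₂) = -0.43892°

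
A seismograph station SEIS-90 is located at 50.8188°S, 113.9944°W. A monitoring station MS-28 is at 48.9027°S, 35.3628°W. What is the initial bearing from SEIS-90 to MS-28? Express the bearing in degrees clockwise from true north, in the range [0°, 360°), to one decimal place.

120.2°

Δλ = 78.6316°
y = sin Δλ · cos φ₂ = 0.644443
x = cos φ₁ sin φ₂ − sin φ₁ cos φ₂ cos Δλ = -0.375664
θ = atan2(y, x) = 120.2391° → 120.2391° (mod 360°)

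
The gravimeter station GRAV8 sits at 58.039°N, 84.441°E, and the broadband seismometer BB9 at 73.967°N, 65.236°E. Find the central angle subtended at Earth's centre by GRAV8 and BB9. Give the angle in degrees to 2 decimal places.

17.55°

Δφ = 15.9280°,  Δλ = -19.2050°
a = sin²(Δφ/2) + cos φ₁ cos φ₂ sin²(Δλ/2) = 0.023265
c = 2·arcsin(√a) = 0.306250 rad = 17.5468°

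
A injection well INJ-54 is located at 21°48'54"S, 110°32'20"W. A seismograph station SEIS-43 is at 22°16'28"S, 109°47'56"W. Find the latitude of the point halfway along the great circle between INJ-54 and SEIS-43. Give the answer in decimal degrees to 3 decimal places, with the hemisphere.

22.045°S

INJ-54: φ = -21.81500°, λ = -110.53889°
SEIS-43: φ = -22.27444°, λ = -109.79889°
Bx = cos φ₂ cos Δλ = 0.925302,  By = cos φ₂ sin Δλ = 0.011951
φₘ = atan2(sin φ₁ + sin φ₂, √((cos φ₁ + Bx)² + By²)) = -22.04514°
λₘ = λ₁ + atan2(By, cos φ₁ + Bx) = -110.16949°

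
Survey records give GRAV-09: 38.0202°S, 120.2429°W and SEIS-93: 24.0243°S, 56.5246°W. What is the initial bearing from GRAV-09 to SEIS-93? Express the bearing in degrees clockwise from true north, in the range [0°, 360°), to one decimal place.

95.0°

Δλ = 63.7183°
y = sin Δλ · cos φ₂ = 0.818956
x = cos φ₁ sin φ₂ − sin φ₁ cos φ₂ cos Δλ = -0.071627
θ = atan2(y, x) = 94.9984° → 94.9984° (mod 360°)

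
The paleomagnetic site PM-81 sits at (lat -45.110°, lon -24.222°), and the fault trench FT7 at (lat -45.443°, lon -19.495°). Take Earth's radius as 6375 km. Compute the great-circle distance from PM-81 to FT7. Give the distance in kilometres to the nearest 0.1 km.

371.9 km

Δφ = -0.3330°,  Δλ = 4.7270°
a = sin²(Δφ/2) + cos φ₁ cos φ₂ sin²(Δλ/2) = 0.000851
c = 2·arcsin(√a) = 0.058337 rad = 3.3425°
d = R·c = 6375 × 0.058337 = 371.9 km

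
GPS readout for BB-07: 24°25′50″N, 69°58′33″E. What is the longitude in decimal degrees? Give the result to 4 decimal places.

69° + 58′/60 + 33″/3600 = 69 + 0.96667 + 0.00917 = 69.9758°

69.9758°E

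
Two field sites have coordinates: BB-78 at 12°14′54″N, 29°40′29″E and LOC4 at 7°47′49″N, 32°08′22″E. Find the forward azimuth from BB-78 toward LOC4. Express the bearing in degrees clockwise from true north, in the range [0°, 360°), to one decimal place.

BB-78: φ = +12.24833°, λ = +29.67472°
LOC4: φ = +7.79694°, λ = +32.13944°
Δλ = 2.4647°
y = sin Δλ · cos φ₂ = 0.042607
x = cos φ₁ sin φ₂ − sin φ₁ cos φ₂ cos Δλ = -0.077419
θ = atan2(y, x) = 151.1742° → 151.1742° (mod 360°)

151.2°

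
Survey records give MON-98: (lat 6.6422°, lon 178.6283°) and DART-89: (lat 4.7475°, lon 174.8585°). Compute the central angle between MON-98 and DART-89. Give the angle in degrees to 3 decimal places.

Δφ = -1.8947°,  Δλ = -3.7698°
a = sin²(Δφ/2) + cos φ₁ cos φ₂ sin²(Δλ/2) = 0.001344
c = 2·arcsin(√a) = 0.073345 rad = 4.2024°

4.202°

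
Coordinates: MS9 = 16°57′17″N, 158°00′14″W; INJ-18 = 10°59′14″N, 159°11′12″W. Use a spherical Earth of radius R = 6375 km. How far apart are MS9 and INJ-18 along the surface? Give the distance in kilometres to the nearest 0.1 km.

MS9: φ = +16.95472°, λ = -158.00389°
INJ-18: φ = +10.98722°, λ = -159.18667°
Δφ = -5.9675°,  Δλ = -1.1828°
a = sin²(Δφ/2) + cos φ₁ cos φ₂ sin²(Δλ/2) = 0.002810
c = 2·arcsin(√a) = 0.106060 rad = 6.0768°
d = R·c = 6375 × 0.106060 = 676.1 km

676.1 km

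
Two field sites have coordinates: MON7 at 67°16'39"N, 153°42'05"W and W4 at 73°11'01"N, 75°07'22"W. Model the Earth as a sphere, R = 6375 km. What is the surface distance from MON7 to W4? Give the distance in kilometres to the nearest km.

2800 km

MON7: φ = +67.27750°, λ = -153.70139°
W4: φ = +73.18361°, λ = -75.12278°
Δφ = 5.9061°,  Δλ = 78.5786°
a = sin²(Δφ/2) + cos φ₁ cos φ₂ sin²(Δλ/2) = 0.047464
c = 2·arcsin(√a) = 0.439249 rad = 25.1671°
d = R·c = 6375 × 0.439249 = 2800.2 km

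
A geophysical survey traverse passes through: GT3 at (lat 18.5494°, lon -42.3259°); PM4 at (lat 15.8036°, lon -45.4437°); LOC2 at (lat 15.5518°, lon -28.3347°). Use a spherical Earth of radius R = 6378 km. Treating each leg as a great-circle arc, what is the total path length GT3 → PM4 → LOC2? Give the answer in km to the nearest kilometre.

2284 km

GT3→PM4: c = 0.070702 rad, d = 450.94 km
PM4→LOC2: c = 0.287454 rad, d = 1833.38 km
Total = 450.94 + 1833.38 = 2284.32 km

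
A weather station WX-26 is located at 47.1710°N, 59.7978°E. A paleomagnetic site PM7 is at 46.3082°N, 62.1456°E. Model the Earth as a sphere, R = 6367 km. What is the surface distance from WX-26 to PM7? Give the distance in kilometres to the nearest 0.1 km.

202.9 km

Δφ = -0.8628°,  Δλ = 2.3478°
a = sin²(Δφ/2) + cos φ₁ cos φ₂ sin²(Δλ/2) = 0.000254
c = 2·arcsin(√a) = 0.031863 rad = 1.8256°
d = R·c = 6367 × 0.031863 = 202.9 km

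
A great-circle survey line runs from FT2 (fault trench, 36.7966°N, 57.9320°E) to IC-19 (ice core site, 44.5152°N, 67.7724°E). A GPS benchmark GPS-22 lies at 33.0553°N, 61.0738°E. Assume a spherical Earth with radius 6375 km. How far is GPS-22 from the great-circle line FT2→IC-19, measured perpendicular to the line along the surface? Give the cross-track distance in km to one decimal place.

491.1 km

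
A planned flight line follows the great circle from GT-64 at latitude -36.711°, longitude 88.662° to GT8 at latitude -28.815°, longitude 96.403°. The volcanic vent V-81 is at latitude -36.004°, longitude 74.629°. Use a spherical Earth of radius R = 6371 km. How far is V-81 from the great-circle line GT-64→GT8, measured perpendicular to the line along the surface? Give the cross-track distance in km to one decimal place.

928.0 km

δ₁₃ = central angle GT-64→V-81 = 0.197453 rad  (haversine)
θ₁₃ = bearing GT-64→V-81 = 269.389°,  θ₁₂ = bearing GT-64→GT8 = 41.669°
dₓₜ = R·arcsin(sin δ₁₃ · sin(θ₁₃ − θ₁₂)) = 6371·arcsin(0.19617·sin(227.719°)) = -927.962 km
|dₓₜ| = 927.962 km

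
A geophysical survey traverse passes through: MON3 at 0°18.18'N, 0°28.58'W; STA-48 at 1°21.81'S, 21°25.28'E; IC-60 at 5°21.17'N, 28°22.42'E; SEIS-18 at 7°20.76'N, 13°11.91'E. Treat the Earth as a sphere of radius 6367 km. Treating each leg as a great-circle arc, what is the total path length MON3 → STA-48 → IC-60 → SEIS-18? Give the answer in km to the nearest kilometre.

5204 km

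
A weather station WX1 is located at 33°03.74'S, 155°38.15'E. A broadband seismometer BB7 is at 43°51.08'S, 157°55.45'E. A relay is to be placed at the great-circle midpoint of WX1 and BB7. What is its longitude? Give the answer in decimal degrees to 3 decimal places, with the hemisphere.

WX1: φ = -33.06233°, λ = +155.63583°
BB7: φ = -43.85133°, λ = +157.92417°
Bx = cos φ₂ cos Δλ = 0.720565,  By = cos φ₂ sin Δλ = 0.028794
φₘ = atan2(sin φ₁ + sin φ₂, √((cos φ₁ + Bx)² + By²)) = -38.46237°
λₘ = λ₁ + atan2(By, cos φ₁ + Bx) = 156.69418°

156.694°E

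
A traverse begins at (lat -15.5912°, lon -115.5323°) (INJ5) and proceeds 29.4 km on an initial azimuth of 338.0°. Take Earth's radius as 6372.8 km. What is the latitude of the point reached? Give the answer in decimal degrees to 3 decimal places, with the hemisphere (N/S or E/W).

15.346°S

δ = d/R = 29.4/6372.8 = 0.004613 rad
φ₂ = arcsin(sin φ₁ cos δ + cos φ₁ sin δ cos θ)
   = arcsin(-0.26877·0.99999 + 0.96320·0.00461·0.92718) = -15.34610°
λ₂ = λ₁ + atan2(sin θ sin δ cos φ₁, cos δ − sin φ₁ sin φ₂) = -115.63498°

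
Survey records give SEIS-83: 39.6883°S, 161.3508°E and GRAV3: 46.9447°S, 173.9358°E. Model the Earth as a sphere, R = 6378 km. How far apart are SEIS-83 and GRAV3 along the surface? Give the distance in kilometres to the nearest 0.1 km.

Δφ = -7.2564°,  Δλ = 12.5850°
a = sin²(Δφ/2) + cos φ₁ cos φ₂ sin²(Δλ/2) = 0.010316
c = 2·arcsin(√a) = 0.203484 rad = 11.6588°
d = R·c = 6378 × 0.203484 = 1297.8 km

1297.8 km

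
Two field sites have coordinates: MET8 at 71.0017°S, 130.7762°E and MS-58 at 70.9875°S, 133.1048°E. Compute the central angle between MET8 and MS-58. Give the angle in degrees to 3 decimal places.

Δφ = 0.0142°,  Δλ = 2.3286°
a = sin²(Δφ/2) + cos φ₁ cos φ₂ sin²(Δλ/2) = 0.000044
c = 2·arcsin(√a) = 0.013237 rad = 0.7584°

0.758°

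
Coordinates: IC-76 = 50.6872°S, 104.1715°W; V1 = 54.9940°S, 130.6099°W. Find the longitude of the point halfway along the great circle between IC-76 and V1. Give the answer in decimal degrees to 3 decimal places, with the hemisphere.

Bx = cos φ₂ cos Δλ = 0.513665,  By = cos φ₂ sin Δλ = -0.255415
φₘ = atan2(sin φ₁ + sin φ₂, √((cos φ₁ + Bx)² + By²)) = -53.57668°
λₘ = λ₁ + atan2(By, cos φ₁ + Bx) = -116.72302°

116.723°W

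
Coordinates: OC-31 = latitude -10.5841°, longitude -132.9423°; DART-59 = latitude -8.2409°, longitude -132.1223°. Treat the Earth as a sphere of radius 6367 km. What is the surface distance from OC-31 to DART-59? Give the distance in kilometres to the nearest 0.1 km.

275.5 km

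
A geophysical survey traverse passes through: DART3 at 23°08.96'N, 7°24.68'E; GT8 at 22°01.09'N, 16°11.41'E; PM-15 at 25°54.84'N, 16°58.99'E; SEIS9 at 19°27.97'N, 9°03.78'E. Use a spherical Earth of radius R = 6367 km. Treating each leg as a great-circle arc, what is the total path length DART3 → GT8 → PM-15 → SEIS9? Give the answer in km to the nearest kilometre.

DART3: φ = +23.14933°, λ = +7.41133°
GT8: φ = +22.01817°, λ = +16.19017°
PM-15: φ = +25.91400°, λ = +16.98317°
SEIS9: φ = +19.46617°, λ = +9.06300°
DART3→GT8: c = 0.142818 rad, d = 909.32 km
GT8→PM-15: c = 0.069161 rad, d = 440.35 km
PM-15→SEIS9: c = 0.169998 rad, d = 1082.38 km
Total = 909.32 + 440.35 + 1082.38 = 2432.04 km

2432 km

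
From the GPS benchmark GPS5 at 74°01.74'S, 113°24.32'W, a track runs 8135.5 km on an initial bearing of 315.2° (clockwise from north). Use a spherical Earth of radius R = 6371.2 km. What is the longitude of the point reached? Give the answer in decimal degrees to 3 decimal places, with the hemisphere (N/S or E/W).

GPS5: φ = -74.02900°, λ = -113.40533°
δ = d/R = 8135.5/6371.2 = 1.276918 rad
φ₂ = arcsin(sin φ₁ cos δ + cos φ₁ sin δ cos θ)
   = arcsin(-0.96140·0.28967 + 0.27515·0.95713·0.70957) = -5.25664°
λ₂ = λ₁ + atan2(sin θ sin δ cos φ₁, cos δ − sin φ₁ sin φ₂) = -156.03627°

156.036°W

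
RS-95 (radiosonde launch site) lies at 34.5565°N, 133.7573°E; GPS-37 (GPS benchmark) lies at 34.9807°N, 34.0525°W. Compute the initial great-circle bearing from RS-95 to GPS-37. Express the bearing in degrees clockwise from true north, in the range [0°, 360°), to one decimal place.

349.4°

Δλ = -167.8098°
y = sin Δλ · cos φ₂ = -0.173011
x = cos φ₁ sin φ₂ − sin φ₁ cos φ₂ cos Δλ = 0.926420
θ = atan2(y, x) = -10.5783° → 349.4217° (mod 360°)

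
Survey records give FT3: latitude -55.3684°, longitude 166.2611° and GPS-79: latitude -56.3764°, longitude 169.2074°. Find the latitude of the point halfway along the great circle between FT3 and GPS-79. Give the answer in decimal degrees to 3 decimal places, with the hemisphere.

Bx = cos φ₂ cos Δλ = 0.553003,  By = cos φ₂ sin Δλ = 0.028462
φₘ = atan2(sin φ₁ + sin φ₂, √((cos φ₁ + Bx)² + By²)) = -55.88119°
λₘ = λ₁ + atan2(By, cos φ₁ + Bx) = 167.71513°

55.881°S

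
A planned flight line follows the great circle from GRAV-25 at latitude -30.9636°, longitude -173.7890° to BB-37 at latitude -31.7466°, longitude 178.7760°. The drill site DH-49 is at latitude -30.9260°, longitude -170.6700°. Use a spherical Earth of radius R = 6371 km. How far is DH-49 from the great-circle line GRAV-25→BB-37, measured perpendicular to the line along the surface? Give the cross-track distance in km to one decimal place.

δ₁₃ = central angle GRAV-25→DH-49 = 0.046692 rad  (haversine)
θ₁₃ = bearing GRAV-25→DH-49 = 89.997°,  θ₁₂ = bearing GRAV-25→BB-37 = 261.043°
dₓₜ = R·arcsin(sin δ₁₃ · sin(θ₁₃ − θ₁₂)) = 6371·arcsin(0.04667·sin(-171.046°)) = -46.282 km
|dₓₜ| = 46.282 km

46.3 km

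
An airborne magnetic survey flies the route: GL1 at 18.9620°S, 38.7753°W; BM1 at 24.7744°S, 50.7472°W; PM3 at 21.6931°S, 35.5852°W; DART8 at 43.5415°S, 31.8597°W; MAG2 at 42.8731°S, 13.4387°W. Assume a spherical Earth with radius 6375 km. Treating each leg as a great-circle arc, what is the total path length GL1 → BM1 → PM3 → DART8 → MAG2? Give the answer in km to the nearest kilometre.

GL1→BM1: c = 0.218693 rad, d = 1394.17 km
BM1→PM3: c = 0.248889 rad, d = 1586.67 km
PM3→DART8: c = 0.385133 rad, d = 2455.22 km
DART8→MAG2: c = 0.234151 rad, d = 1492.71 km
Total = 1394.17 + 1586.67 + 2455.22 + 1492.71 = 6928.78 km

6929 km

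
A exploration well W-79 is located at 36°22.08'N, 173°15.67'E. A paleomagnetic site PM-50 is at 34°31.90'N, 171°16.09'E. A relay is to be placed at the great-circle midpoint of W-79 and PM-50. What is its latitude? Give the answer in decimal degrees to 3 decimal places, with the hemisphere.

35.454°N

W-79: φ = +36.36800°, λ = +173.26117°
PM-50: φ = +34.53167°, λ = +171.26817°
Bx = cos φ₂ cos Δλ = 0.823315,  By = cos φ₂ sin Δλ = -0.028650
φₘ = atan2(sin φ₁ + sin φ₂, √((cos φ₁ + Bx)² + By²)) = 35.45393°
λₘ = λ₁ + atan2(By, cos φ₁ + Bx) = 172.25330°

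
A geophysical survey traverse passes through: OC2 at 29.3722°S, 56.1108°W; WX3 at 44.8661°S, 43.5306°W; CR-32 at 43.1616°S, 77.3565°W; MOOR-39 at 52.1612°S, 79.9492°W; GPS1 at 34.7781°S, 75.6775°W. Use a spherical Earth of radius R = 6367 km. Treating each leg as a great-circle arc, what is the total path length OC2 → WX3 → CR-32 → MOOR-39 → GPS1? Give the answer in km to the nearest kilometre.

7716 km

OC2→WX3: c = 0.321285 rad, d = 2045.62 km
WX3→CR-32: c = 0.422544 rad, d = 2690.34 km
CR-32→MOOR-39: c = 0.159974 rad, d = 1018.56 km
MOOR-39→GPS1: c = 0.308043 rad, d = 1961.31 km
Total = 2045.62 + 2690.34 + 1018.56 + 1961.31 = 7715.82 km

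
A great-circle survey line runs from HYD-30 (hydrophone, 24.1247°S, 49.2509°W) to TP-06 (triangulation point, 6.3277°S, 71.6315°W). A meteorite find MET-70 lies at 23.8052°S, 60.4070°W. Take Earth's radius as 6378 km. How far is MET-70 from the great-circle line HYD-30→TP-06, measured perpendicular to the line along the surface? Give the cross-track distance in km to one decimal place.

δ₁₃ = central angle HYD-30→MET-70 = 0.177966 rad  (haversine)
θ₁₃ = bearing HYD-30→MET-70 = 269.518°,  θ₁₂ = bearing HYD-30→TP-06 = 306.009°
dₓₜ = R·arcsin(sin δ₁₃ · sin(θ₁₃ − θ₁₂)) = 6378·arcsin(0.17703·sin(-36.492°)) = -672.720 km
|dₓₜ| = 672.720 km

672.7 km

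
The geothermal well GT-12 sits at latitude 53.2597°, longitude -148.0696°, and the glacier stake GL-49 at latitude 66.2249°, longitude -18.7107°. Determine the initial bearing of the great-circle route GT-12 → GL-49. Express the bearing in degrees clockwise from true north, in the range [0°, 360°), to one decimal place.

22.5°

Δλ = 129.3589°
y = sin Δλ · cos φ₂ = 0.311709
x = cos φ₁ sin φ₂ − sin φ₁ cos φ₂ cos Δλ = 0.752303
θ = atan2(y, x) = 22.5062° → 22.5062° (mod 360°)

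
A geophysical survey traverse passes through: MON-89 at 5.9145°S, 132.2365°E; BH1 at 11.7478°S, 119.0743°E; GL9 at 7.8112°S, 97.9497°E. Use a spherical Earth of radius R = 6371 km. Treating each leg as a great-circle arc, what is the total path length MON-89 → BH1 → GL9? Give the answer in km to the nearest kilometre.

MON-89→BH1: c = 0.248679 rad, d = 1584.34 km
BH1→GL9: c = 0.369640 rad, d = 2354.97 km
Total = 1584.34 + 2354.97 = 3939.31 km

3939 km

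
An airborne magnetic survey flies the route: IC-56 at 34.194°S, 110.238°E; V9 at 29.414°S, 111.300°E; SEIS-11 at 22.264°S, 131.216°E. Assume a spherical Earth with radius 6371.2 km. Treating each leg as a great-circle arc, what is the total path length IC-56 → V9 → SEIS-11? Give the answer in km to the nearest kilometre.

IC-56→V9: c = 0.084899 rad, d = 540.91 km
V9→SEIS-11: c = 0.336215 rad, d = 2142.09 km
Total = 540.91 + 2142.09 = 2683.00 km

2683 km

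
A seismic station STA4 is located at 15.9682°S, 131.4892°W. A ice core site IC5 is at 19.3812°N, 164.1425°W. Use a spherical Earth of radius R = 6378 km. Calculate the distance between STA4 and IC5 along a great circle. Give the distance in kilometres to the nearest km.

5316 km

Δφ = 35.3494°,  Δλ = -32.6533°
a = sin²(Δφ/2) + cos φ₁ cos φ₂ sin²(Δλ/2) = 0.163850
c = 2·arcsin(√a) = 0.833486 rad = 47.7552°
d = R·c = 6378 × 0.833486 = 5316.0 km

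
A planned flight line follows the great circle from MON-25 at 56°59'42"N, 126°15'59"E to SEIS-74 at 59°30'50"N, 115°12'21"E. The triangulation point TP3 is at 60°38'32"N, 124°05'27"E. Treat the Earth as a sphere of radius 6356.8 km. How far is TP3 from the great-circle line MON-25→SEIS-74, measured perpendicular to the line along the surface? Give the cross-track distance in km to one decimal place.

303.0 km

MON-25: φ = +56.99500°, λ = +126.26639°
SEIS-74: φ = +59.51389°, λ = +115.20583°
TP3: φ = +60.64222°, λ = +124.09083°
δ₁₃ = central angle MON-25→TP3 = 0.066613 rad  (haversine)
θ₁₃ = bearing MON-25→TP3 = 343.764°,  θ₁₂ = bearing MON-25→SEIS-74 = 298.046°
dₓₜ = R·arcsin(sin δ₁₃ · sin(θ₁₃ − θ₁₂)) = 6356.8·arcsin(0.06656·sin(45.718°)) = 303.041 km
|dₓₜ| = 303.041 km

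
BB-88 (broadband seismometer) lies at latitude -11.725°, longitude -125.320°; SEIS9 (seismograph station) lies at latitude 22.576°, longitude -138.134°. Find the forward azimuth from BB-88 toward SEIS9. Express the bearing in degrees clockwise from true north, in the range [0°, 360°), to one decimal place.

Δλ = -12.8140°
y = sin Δλ · cos φ₂ = -0.204791
x = cos φ₁ sin φ₂ − sin φ₁ cos φ₂ cos Δλ = 0.558867
θ = atan2(y, x) = -20.1249° → 339.8751° (mod 360°)

339.9°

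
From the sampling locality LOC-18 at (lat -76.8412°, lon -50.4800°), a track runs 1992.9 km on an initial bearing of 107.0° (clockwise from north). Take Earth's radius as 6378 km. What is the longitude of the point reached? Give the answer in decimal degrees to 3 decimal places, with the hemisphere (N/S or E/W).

15.809°E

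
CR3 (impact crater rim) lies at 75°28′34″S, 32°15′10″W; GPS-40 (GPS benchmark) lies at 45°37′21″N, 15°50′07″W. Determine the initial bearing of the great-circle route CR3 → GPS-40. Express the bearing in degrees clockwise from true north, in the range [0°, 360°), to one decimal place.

13.4°

CR3: φ = -75.47611°, λ = -32.25278°
GPS-40: φ = +45.62250°, λ = -15.83528°
Δλ = 16.4175°
y = sin Δλ · cos φ₂ = 0.197670
x = cos φ₁ sin φ₂ − sin φ₁ cos φ₂ cos Δλ = 0.828675
θ = atan2(y, x) = 13.4164° → 13.4164° (mod 360°)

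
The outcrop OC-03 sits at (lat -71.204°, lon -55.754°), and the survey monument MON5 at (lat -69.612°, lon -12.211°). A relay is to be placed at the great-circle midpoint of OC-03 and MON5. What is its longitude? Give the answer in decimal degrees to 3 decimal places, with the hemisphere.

Bx = cos φ₂ cos Δλ = 0.252523,  By = cos φ₂ sin Δλ = 0.239996
φₘ = atan2(sin φ₁ + sin φ₂, √((cos φ₁ + Bx)² + By²)) = -71.70721°
λₘ = λ₁ + atan2(By, cos φ₁ + Bx) = -33.08930°

33.089°W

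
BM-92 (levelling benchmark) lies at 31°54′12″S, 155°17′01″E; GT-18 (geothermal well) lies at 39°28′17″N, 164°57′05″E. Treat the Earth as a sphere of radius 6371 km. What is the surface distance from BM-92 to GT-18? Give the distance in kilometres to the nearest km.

BM-92: φ = -31.90333°, λ = +155.28361°
GT-18: φ = +39.47139°, λ = +164.95139°
Δφ = 71.3747°,  Δλ = 9.6678°
a = sin²(Δφ/2) + cos φ₁ cos φ₂ sin²(Δλ/2) = 0.344965
c = 2·arcsin(√a) = 1.255529 rad = 71.9365°
d = R·c = 6371 × 1.255529 = 7999.0 km

7999 km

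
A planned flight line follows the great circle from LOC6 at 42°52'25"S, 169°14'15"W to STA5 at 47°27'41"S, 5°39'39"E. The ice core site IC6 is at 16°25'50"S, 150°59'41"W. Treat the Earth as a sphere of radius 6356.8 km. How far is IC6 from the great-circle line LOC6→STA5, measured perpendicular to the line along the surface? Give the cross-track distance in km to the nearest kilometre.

2101 km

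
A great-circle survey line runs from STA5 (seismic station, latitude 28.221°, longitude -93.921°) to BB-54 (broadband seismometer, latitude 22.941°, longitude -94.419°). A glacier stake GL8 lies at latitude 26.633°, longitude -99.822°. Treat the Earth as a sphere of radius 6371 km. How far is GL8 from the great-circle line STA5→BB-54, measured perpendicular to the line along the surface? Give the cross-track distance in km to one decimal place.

570.0 km

δ₁₃ = central angle STA5→GL8 = 0.095511 rad  (haversine)
θ₁₃ = bearing STA5→GL8 = 254.508°,  θ₁₂ = bearing STA5→BB-54 = 184.972°
dₓₜ = R·arcsin(sin δ₁₃ · sin(θ₁₃ − θ₁₂)) = 6371·arcsin(0.09537·sin(69.536°)) = 569.996 km
|dₓₜ| = 569.996 km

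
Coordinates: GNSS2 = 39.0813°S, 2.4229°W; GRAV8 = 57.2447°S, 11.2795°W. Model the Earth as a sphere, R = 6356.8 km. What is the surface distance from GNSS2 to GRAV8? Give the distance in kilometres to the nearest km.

Δφ = -18.1634°,  Δλ = -8.8566°
a = sin²(Δφ/2) + cos φ₁ cos φ₂ sin²(Δλ/2) = 0.027418
c = 2·arcsin(√a) = 0.332701 rad = 19.0624°
d = R·c = 6356.8 × 0.332701 = 2114.9 km

2115 km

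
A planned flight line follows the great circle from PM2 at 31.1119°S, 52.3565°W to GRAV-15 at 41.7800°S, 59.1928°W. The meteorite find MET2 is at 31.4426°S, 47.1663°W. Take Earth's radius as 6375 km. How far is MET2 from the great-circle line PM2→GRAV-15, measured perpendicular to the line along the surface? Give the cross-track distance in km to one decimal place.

465.9 km

δ₁₃ = central angle PM2→MET2 = 0.077628 rad  (haversine)
θ₁₃ = bearing PM2→MET2 = 95.609°,  θ₁₂ = bearing PM2→GRAV-15 = 205.291°
dₓₜ = R·arcsin(sin δ₁₃ · sin(θ₁₃ − θ₁₂)) = 6375·arcsin(0.07755·sin(-109.682°)) = -465.914 km
|dₓₜ| = 465.914 km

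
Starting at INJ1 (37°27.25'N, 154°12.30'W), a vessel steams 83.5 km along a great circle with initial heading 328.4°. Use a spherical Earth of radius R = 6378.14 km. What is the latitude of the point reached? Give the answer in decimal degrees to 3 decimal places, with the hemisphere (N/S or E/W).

INJ1: φ = +37.45417°, λ = -154.20500°
δ = d/R = 83.5/6378.14 = 0.013092 rad
φ₂ = arcsin(sin φ₁ cos δ + cos φ₁ sin δ cos θ)
   = arcsin(0.60813·0.99991 + 0.79384·0.01309·0.85173) = 38.09199°
λ₂ = λ₁ + atan2(sin θ sin δ cos φ₁, cos δ − sin φ₁ sin φ₂) = -154.70439°

38.092°N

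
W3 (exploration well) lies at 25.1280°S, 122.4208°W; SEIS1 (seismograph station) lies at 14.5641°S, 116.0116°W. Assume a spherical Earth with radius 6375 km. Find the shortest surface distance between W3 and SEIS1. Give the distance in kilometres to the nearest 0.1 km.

1352.6 km

Δφ = 10.5639°,  Δλ = 6.4092°
a = sin²(Δφ/2) + cos φ₁ cos φ₂ sin²(Δλ/2) = 0.011213
c = 2·arcsin(√a) = 0.212179 rad = 12.1570°
d = R·c = 6375 × 0.212179 = 1352.6 km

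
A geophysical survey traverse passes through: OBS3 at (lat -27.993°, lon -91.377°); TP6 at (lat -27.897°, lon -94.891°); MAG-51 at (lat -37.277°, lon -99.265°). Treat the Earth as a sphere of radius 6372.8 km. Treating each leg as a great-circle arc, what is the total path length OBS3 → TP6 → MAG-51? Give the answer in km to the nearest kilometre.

OBS3→TP6: c = 0.054204 rad, d = 345.43 km
TP6→MAG-51: c = 0.175835 rad, d = 1120.56 km
Total = 345.43 + 1120.56 = 1465.99 km

1466 km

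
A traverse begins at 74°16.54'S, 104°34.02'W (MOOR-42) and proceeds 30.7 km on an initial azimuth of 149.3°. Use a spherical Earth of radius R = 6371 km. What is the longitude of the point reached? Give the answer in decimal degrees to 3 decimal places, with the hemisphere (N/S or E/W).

MOOR-42: φ = -74.27567°, λ = -104.56700°
δ = d/R = 30.7/6371 = 0.004819 rad
φ₂ = arcsin(sin φ₁ cos δ + cos φ₁ sin δ cos θ)
   = arcsin(-0.96258·0.99999 + 0.27101·0.00482·-0.85985) = -74.51244°
λ₂ = λ₁ + atan2(sin θ sin δ cos φ₁, cos δ − sin φ₁ sin φ₂) = -104.03912°

104.039°W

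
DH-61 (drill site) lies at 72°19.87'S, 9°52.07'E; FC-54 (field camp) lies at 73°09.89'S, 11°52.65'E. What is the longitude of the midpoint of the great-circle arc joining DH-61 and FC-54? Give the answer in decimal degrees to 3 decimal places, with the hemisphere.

10.849°E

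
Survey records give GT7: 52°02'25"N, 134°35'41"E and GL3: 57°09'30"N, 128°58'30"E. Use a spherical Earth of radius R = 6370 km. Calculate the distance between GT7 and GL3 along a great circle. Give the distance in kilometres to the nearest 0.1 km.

673.9 km

GT7: φ = +52.04028°, λ = +134.59472°
GL3: φ = +57.15833°, λ = +128.97500°
Δφ = 5.1181°,  Δλ = -5.6197°
a = sin²(Δφ/2) + cos φ₁ cos φ₂ sin²(Δλ/2) = 0.002795
c = 2·arcsin(√a) = 0.105788 rad = 6.0612°
d = R·c = 6370 × 0.105788 = 673.9 km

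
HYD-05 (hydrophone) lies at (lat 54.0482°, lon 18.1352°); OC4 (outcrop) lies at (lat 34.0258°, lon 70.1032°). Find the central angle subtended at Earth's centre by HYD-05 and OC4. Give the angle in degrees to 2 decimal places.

41.17°

Δφ = -20.0224°,  Δλ = 51.9680°
a = sin²(Δφ/2) + cos φ₁ cos φ₂ sin²(Δλ/2) = 0.123620
c = 2·arcsin(√a) = 0.718552 rad = 41.1700°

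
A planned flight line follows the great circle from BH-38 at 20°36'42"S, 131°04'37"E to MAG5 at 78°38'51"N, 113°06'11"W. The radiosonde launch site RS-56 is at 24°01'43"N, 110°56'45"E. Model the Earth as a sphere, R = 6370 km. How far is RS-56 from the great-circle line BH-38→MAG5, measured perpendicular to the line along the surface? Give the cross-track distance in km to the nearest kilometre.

2916 km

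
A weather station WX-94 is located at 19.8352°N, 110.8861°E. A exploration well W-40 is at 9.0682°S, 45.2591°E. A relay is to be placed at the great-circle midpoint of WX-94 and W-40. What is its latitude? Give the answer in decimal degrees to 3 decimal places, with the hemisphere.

6.397°N

Bx = cos φ₂ cos Δλ = 0.407517,  By = cos φ₂ sin Δλ = -0.899494
φₘ = atan2(sin φ₁ + sin φ₂, √((cos φ₁ + Bx)² + By²)) = 6.39700°
λₘ = λ₁ + atan2(By, cos φ₁ + Bx) = 77.17543°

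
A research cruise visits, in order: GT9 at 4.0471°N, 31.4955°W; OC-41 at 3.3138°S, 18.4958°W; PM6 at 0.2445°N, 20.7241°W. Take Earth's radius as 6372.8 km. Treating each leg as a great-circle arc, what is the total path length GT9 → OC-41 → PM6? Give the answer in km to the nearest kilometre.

GT9→OC-41: c = 0.260595 rad, d = 1660.72 km
OC-41→PM6: c = 0.073266 rad, d = 466.91 km
Total = 1660.72 + 466.91 = 2127.63 km

2128 km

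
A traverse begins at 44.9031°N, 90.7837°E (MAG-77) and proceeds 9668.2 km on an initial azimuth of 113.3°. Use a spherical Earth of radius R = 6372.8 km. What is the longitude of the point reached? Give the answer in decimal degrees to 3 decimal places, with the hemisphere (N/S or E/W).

δ = d/R = 9668.2/6372.8 = 1.517104 rad
φ₂ = arcsin(sin φ₁ cos δ + cos φ₁ sin δ cos θ)
   = arcsin(0.70591·0.05367 + 0.70830·0.99856·-0.39555) = -13.99741°
λ₂ = λ₁ + atan2(sin θ sin δ cos φ₁, cos δ − sin φ₁ sin φ₂) = 161.72572°

161.726°E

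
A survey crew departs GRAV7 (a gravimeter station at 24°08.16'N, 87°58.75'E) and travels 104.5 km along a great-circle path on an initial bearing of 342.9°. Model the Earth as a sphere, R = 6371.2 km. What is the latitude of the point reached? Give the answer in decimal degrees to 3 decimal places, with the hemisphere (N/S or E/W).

GRAV7: φ = +24.13600°, λ = +87.97917°
δ = d/R = 104.5/6371.2 = 0.016402 rad
φ₂ = arcsin(sin φ₁ cos δ + cos φ₁ sin δ cos θ)
   = arcsin(0.40890·0.99987 + 0.91258·0.01640·0.95579) = 25.03391°
λ₂ = λ₁ + atan2(sin θ sin δ cos φ₁, cos δ − sin φ₁ sin φ₂) = 87.67420°

25.034°N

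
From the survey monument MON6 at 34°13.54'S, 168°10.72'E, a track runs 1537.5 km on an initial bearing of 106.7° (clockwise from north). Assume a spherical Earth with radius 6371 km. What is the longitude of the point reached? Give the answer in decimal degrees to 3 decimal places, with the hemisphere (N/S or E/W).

175.147°W

MON6: φ = -34.22567°, λ = +168.17867°
δ = d/R = 1537.5/6371 = 0.241328 rad
φ₂ = arcsin(sin φ₁ cos δ + cos φ₁ sin δ cos θ)
   = arcsin(-0.56245·0.97102 + 0.82683·0.23899·-0.28736) = -37.08067°
λ₂ = λ₁ + atan2(sin θ sin δ cos φ₁, cos δ − sin φ₁ sin φ₂) = -175.14686°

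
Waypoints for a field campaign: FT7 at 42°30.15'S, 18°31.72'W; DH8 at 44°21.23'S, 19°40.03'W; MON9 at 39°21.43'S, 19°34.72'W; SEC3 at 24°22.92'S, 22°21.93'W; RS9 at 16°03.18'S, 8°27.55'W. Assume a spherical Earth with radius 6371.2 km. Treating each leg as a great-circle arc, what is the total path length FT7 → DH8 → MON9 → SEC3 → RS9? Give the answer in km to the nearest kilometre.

FT7: φ = -42.50250°, λ = -18.52867°
DH8: φ = -44.35383°, λ = -19.66717°
MON9: φ = -39.35717°, λ = -19.57867°
SEC3: φ = -24.38200°, λ = -22.36550°
RS9: φ = -16.05300°, λ = -8.45917°
FT7→DH8: c = 0.035387 rad, d = 225.46 km
DH8→MON9: c = 0.087216 rad, d = 555.67 km
MON9→SEC3: c = 0.264570 rad, d = 1685.63 km
SEC3→RS9: c = 0.269900 rad, d = 1719.59 km
Total = 225.46 + 555.67 + 1685.63 + 1719.59 = 4186.34 km

4186 km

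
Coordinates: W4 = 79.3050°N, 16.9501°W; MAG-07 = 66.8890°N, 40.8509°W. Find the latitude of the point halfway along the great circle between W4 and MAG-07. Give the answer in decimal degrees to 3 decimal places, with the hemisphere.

Bx = cos φ₂ cos Δλ = 0.358855,  By = cos φ₂ sin Δλ = -0.159029
φₘ = atan2(sin φ₁ + sin φ₂, √((cos φ₁ + Bx)² + By²)) = 73.39823°
λₘ = λ₁ + atan2(By, cos φ₁ + Bx) = -33.23308°

73.398°N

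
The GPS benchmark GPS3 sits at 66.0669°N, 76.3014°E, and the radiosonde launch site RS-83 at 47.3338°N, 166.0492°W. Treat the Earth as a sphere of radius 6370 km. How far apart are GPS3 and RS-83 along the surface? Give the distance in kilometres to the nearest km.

Δφ = -18.7331°,  Δλ = 117.6494°
a = sin²(Δφ/2) + cos φ₁ cos φ₂ sin²(Δλ/2) = 0.227747
c = 2·arcsin(√a) = 0.994996 rad = 57.0090°
d = R·c = 6370 × 0.994996 = 6338.1 km

6338 km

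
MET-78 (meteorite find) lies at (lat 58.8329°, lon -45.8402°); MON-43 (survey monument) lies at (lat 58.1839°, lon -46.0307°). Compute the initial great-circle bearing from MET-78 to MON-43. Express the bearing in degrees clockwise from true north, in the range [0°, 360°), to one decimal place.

188.8°

Δλ = -0.1905°
y = sin Δλ · cos φ₂ = -0.001753
x = cos φ₁ sin φ₂ − sin φ₁ cos φ₂ cos Δλ = -0.011324
θ = atan2(y, x) = -171.2014° → 188.7986° (mod 360°)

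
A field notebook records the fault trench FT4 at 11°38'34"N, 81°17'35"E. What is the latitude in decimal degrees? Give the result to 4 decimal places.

11.6428°N

11° + 38′/60 + 34″/3600 = 11 + 0.63333 + 0.00944 = 11.6428°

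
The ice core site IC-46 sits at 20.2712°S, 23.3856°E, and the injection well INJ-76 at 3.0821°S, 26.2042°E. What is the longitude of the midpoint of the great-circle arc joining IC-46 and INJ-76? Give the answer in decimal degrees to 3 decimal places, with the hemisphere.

24.839°E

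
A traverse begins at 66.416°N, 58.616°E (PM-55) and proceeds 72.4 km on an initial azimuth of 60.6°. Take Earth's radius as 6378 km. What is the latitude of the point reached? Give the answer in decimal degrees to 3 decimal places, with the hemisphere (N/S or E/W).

δ = d/R = 72.4/6378 = 0.011352 rad
φ₂ = arcsin(sin φ₁ cos δ + cos φ₁ sin δ cos θ)
   = arcsin(0.91647·0.99994 + 0.40009·0.01135·0.49090) = 66.72878°
λ₂ = λ₁ + atan2(sin θ sin δ cos φ₁, cos δ − sin φ₁ sin φ₂) = 60.05033°

66.729°N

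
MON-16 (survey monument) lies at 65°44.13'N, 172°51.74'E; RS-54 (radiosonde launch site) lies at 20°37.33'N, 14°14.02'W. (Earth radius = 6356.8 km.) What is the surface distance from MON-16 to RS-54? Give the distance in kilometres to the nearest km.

10371 km

MON-16: φ = +65.73550°, λ = +172.86233°
RS-54: φ = +20.62217°, λ = -14.23367°
Δφ = -45.1133°,  Δλ = 172.9040°
a = sin²(Δφ/2) + cos φ₁ cos φ₂ sin²(Δλ/2) = 0.530291
c = 2·arcsin(√a) = 1.631415 rad = 93.4732°
d = R·c = 6356.8 × 1.631415 = 10370.6 km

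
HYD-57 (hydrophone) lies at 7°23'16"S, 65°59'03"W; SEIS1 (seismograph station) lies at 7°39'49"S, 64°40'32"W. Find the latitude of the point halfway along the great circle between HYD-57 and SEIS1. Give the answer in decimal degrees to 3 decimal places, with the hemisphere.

HYD-57: φ = -7.38778°, λ = -65.98417°
SEIS1: φ = -7.66361°, λ = -64.67556°
Bx = cos φ₂ cos Δλ = 0.990810,  By = cos φ₂ sin Δλ = 0.022634
φₘ = atan2(sin φ₁ + sin φ₂, √((cos φ₁ + Bx)² + By²)) = -7.52618°
λₘ = λ₁ + atan2(By, cos φ₁ + Bx) = -65.33007°

7.526°S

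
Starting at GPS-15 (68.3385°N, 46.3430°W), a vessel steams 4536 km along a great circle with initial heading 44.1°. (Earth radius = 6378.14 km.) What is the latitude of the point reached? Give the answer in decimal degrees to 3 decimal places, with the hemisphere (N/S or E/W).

61.296°N

δ = d/R = 4536/6378.14 = 0.711179 rad
φ₂ = arcsin(sin φ₁ cos δ + cos φ₁ sin δ cos θ)
   = arcsin(0.92938·0.75759 + 0.36912·0.65273·0.71813) = 61.29627°
λ₂ = λ₁ + atan2(sin θ sin δ cos φ₁, cos δ − sin φ₁ sin φ₂) = 62.61035°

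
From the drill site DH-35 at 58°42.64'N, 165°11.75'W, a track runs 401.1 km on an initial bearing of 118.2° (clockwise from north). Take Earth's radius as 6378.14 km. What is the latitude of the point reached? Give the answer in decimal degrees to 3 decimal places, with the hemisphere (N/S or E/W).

56.871°N

DH-35: φ = +58.71067°, λ = -165.19583°
δ = d/R = 401.1/6378.14 = 0.062887 rad
φ₂ = arcsin(sin φ₁ cos δ + cos φ₁ sin δ cos θ)
   = arcsin(0.85456·0.99802 + 0.51936·0.06285·-0.47255) = 56.87104°
λ₂ = λ₁ + atan2(sin θ sin δ cos φ₁, cos δ − sin φ₁ sin φ₂) = -159.37941°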